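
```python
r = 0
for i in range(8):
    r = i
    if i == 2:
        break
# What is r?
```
Trace:
  r=0
  r=0, i=0
  r=1, i=1
  r=2, i=2

Final answer: 2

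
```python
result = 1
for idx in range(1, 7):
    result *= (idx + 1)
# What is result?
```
Trace:
  result=1
  result=2, idx=1
  result=6, idx=2
  result=24, idx=3
  result=120, idx=4
  result=720, idx=5
  result=5040, idx=6

Final answer: 5040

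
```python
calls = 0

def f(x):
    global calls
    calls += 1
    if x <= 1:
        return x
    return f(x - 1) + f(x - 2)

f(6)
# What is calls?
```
Call trace (a repeated sub-call is expanded the first time; later identical calls just restate its return value):
f(x=6)
  f(x=5)
    f(x=4)
      f(x=3)
        f(x=2)
          f(x=1)
          -> return 1
          f(x=0)
          -> return 0
        -> return 1
        f(x=1)
        -> return 1
      -> return 2
      f(x=2) -> return 1  (same call as traced above)
    -> return 3
    f(x=3) -> return 2  (same call as traced above)
  -> return 5
  f(x=4) -> return 3  (same call as traced above)
-> return 8

calls is incremented once per call, so count the calls in each subtree. Let C(x) = number of calls made by f(x).
C(0) = C(1) = 1 (base case, no recursion); C(x) = 1 + C(x - 1) + C(x - 2) otherwise.
C(2) = 1 + C(1) + C(0) = 1 + 1 + 1 = 3
C(3) = 1 + C(2) + C(1) = 1 + 3 + 1 = 5
C(4) = 1 + C(3) + C(2) = 1 + 5 + 3 = 9
C(5) = 1 + C(4) + C(3) = 1 + 9 + 5 = 15
C(6) = 1 + C(5) + C(4) = 1 + 15 + 9 = 25
calls = C(6) = 25

Final answer: 25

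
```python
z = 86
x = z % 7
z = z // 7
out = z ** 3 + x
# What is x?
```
Trace:
  z=86
  z=86, x=2
  z=12, x=2
  z=12, x=2, out=1730

Final answer: 2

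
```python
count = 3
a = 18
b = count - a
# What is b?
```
Trace:
  count=3
  count=3, a=18
  count=3, a=18, b=-15

Final answer: -15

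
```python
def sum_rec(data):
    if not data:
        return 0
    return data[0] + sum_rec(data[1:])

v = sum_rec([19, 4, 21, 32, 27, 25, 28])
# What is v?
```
Call trace:
sum_rec(data=[19, 4, 21, 32, 27, 25, 28])
  sum_rec(data=[4, 21, 32, 27, 25, 28])
    sum_rec(data=[21, 32, 27, 25, 28])
      sum_rec(data=[32, 27, 25, 28])
        sum_rec(data=[27, 25, 28])
          sum_rec(data=[25, 28])
            sum_rec(data=[28])
              sum_rec(data=[])
              -> return 0
            -> return 28
          -> return 53
        -> return 80
      -> return 112
    -> return 133
  -> return 137
-> return 156

Final answer: 156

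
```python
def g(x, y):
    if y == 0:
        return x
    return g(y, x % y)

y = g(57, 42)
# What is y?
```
Call trace:
g(x=57, y=42)
  g(x=42, y=15)
    g(x=15, y=12)
      g(x=12, y=3)
        g(x=3, y=0)
        -> return 3
      -> return 3
    -> return 3
  -> return 3
-> return 3

Final answer: 3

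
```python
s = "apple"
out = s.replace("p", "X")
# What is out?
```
Trace:
  s='apple'
  s='apple', out='aXXle'

Final answer: 'aXXle'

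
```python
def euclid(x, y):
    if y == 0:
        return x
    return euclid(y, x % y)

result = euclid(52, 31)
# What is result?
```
Call trace:
euclid(x=52, y=31)
  euclid(x=31, y=21)
    euclid(x=21, y=10)
      euclid(x=10, y=1)
        euclid(x=1, y=0)
        -> return 1
      -> return 1
    -> return 1
  -> return 1
-> return 1

Final answer: 1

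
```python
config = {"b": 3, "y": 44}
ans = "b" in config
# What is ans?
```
Trace:
  config={'b': 3, 'y': 44}
  config={'b': 3, 'y': 44}, ans=True

Final answer: True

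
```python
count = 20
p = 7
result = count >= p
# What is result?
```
Trace:
  count=20
  count=20, p=7
  count=20, p=7, result=True

Final answer: True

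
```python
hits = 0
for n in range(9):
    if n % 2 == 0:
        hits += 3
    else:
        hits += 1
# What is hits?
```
Trace:
  hits=0
  hits=3, n=0
  hits=4, n=1
  hits=7, n=2
  hits=8, n=3
  hits=11, n=4
  hits=12, n=5
  hits=15, n=6
  hits=16, n=7
  hits=19, n=8

Final answer: 19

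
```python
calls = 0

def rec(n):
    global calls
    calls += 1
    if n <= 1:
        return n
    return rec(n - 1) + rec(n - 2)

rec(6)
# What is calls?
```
Call trace (a repeated sub-call is expanded the first time; later identical calls just restate its return value):
rec(n=6)
  rec(n=5)
    rec(n=4)
      rec(n=3)
        rec(n=2)
          rec(n=1)
          -> return 1
          rec(n=0)
          -> return 0
        -> return 1
        rec(n=1)
        -> return 1
      -> return 2
      rec(n=2) -> return 1  (same call as traced above)
    -> return 3
    rec(n=3) -> return 2  (same call as traced above)
  -> return 5
  rec(n=4) -> return 3  (same call as traced above)
-> return 8

calls is incremented once per call, so count the calls in each subtree. Let C(n) = number of calls made by rec(n).
C(0) = C(1) = 1 (base case, no recursion); C(n) = 1 + C(n - 1) + C(n - 2) otherwise.
C(2) = 1 + C(1) + C(0) = 1 + 1 + 1 = 3
C(3) = 1 + C(2) + C(1) = 1 + 3 + 1 = 5
C(4) = 1 + C(3) + C(2) = 1 + 5 + 3 = 9
C(5) = 1 + C(4) + C(3) = 1 + 9 + 5 = 15
C(6) = 1 + C(5) + C(4) = 1 + 15 + 9 = 25
calls = C(6) = 25

Final answer: 25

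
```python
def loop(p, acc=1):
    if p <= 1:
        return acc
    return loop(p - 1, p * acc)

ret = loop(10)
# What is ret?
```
Call trace:
loop(p=10, acc=1)
  loop(p=9, acc=10)
    loop(p=8, acc=90)
      loop(p=7, acc=720)
        loop(p=6, acc=5040)
          loop(p=5, acc=30240)
            loop(p=4, acc=151200)
              loop(p=3, acc=604800)
                loop(p=2, acc=1814400)
                  loop(p=1, acc=3628800)
                  -> return 3628800
                -> return 3628800
              -> return 3628800
            -> return 3628800
          -> return 3628800
        -> return 3628800
      -> return 3628800
    -> return 3628800
  -> return 3628800
-> return 3628800

Final answer: 3628800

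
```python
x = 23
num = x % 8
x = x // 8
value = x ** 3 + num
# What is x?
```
Trace:
  x=23
  x=23, num=7
  x=2, num=7
  x=2, num=7, value=15

Final answer: 2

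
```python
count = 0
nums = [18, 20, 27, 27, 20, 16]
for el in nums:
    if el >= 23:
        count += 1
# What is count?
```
Trace:
  count=0
  count=0, el=18
  count=0, el=20
  count=1, el=27
  count=2, el=27
  count=2, el=20
  count=2, el=16

Final answer: 2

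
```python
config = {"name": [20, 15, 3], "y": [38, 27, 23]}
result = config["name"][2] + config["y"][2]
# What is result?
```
Trace:
  config={'name': [20, 15, 3], 'y': [38, 27, 23]}
  config={'name': [20, 15, 3], 'y': [38, 27, 23]}, result=26

Final answer: 26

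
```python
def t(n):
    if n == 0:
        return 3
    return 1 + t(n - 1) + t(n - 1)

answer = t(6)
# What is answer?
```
Call trace (a repeated sub-call is expanded the first time; later identical calls just restate its return value):
t(n=6)
  t(n=5)
    t(n=4)
      t(n=3)
        t(n=2)
          t(n=1)
            t(n=0)
            -> return 3
            t(n=0)
            -> return 3
          -> return 7
          t(n=1) -> return 7  (same call as traced above)
        -> return 15
        t(n=2) -> return 15  (same call as traced above)
      -> return 31
      t(n=3) -> return 31  (same call as traced above)
    -> return 63
    t(n=4) -> return 63  (same call as traced above)
  -> return 127
  t(n=5) -> return 127  (same call as traced above)
-> return 255

Final answer: 255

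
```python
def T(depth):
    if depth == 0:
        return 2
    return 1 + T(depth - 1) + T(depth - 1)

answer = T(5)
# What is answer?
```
Call trace (a repeated sub-call is expanded the first time; later identical calls just restate its return value):
T(depth=5)
  T(depth=4)
    T(depth=3)
      T(depth=2)
        T(depth=1)
          T(depth=0)
          -> return 2
          T(depth=0)
          -> return 2
        -> return 5
        T(depth=1) -> return 5  (same call as traced above)
      -> return 11
      T(depth=2) -> return 11  (same call as traced above)
    -> return 23
    T(depth=3) -> return 23  (same call as traced above)
  -> return 47
  T(depth=4) -> return 47  (same call as traced above)
-> return 95

Final answer: 95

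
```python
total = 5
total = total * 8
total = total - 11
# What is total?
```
Trace:
  total=5
  total=40
  total=29

Final answer: 29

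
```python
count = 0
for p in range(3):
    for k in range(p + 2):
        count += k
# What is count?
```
Trace:
  count=0
  count=0, p=0, k=0
  count=1, p=0, k=1
  count=1, p=1, k=0
  count=2, p=1, k=1
  count=4, p=1, k=2
  count=4, p=2, k=0
  count=5, p=2, k=1
  count=7, p=2, k=2
  count=10, p=2, k=3

Final answer: 10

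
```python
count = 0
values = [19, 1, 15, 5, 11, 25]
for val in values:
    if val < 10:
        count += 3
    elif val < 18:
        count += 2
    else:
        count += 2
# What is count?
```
Trace:
  count=0
  count=2, val=19
  count=5, val=1
  count=7, val=15
  count=10, val=5
  count=12, val=11
  count=14, val=25

Final answer: 14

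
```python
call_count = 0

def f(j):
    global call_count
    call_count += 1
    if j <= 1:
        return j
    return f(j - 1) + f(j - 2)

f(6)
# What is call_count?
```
Call trace (a repeated sub-call is expanded the first time; later identical calls just restate its return value):
f(j=6)
  f(j=5)
    f(j=4)
      f(j=3)
        f(j=2)
          f(j=1)
          -> return 1
          f(j=0)
          -> return 0
        -> return 1
        f(j=1)
        -> return 1
      -> return 2
      f(j=2) -> return 1  (same call as traced above)
    -> return 3
    f(j=3) -> return 2  (same call as traced above)
  -> return 5
  f(j=4) -> return 3  (same call as traced above)
-> return 8

call_count is incremented once per call, so count the calls in each subtree. Let C(j) = number of calls made by f(j).
C(0) = C(1) = 1 (base case, no recursion); C(j) = 1 + C(j - 1) + C(j - 2) otherwise.
C(2) = 1 + C(1) + C(0) = 1 + 1 + 1 = 3
C(3) = 1 + C(2) + C(1) = 1 + 3 + 1 = 5
C(4) = 1 + C(3) + C(2) = 1 + 5 + 3 = 9
C(5) = 1 + C(4) + C(3) = 1 + 9 + 5 = 15
C(6) = 1 + C(5) + C(4) = 1 + 15 + 9 = 25
call_count = C(6) = 25

Final answer: 25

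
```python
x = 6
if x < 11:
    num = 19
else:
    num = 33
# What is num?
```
Trace:
  x=6
  x=6, num=19

Final answer: 19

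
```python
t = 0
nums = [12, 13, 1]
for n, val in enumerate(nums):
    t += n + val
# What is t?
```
Trace:
  t=0
  t=12, n=0, val=12
  t=26, n=1, val=13
  t=29, n=2, val=1

Final answer: 29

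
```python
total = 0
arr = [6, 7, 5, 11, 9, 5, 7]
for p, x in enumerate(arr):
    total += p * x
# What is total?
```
Trace:
  total=0
  total=0, p=0, x=6
  total=7, p=1, x=7
  total=17, p=2, x=5
  total=50, p=3, x=11
  total=86, p=4, x=9
  total=111, p=5, x=5
  total=153, p=6, x=7

Final answer: 153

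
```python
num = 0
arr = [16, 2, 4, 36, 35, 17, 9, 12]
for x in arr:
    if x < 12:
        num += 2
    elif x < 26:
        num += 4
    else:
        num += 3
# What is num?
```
Trace:
  num=0
  num=4, x=16
  num=6, x=2
  num=8, x=4
  num=11, x=36
  num=14, x=35
  num=18, x=17
  num=20, x=9
  num=24, x=12

Final answer: 24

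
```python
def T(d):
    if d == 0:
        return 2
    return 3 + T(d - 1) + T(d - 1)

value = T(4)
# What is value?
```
Call trace (a repeated sub-call is expanded the first time; later identical calls just restate its return value):
T(d=4)
  T(d=3)
    T(d=2)
      T(d=1)
        T(d=0)
        -> return 2
        T(d=0)
        -> return 2
      -> return 7
      T(d=1) -> return 7  (same call as traced above)
    -> return 17
    T(d=2) -> return 17  (same call as traced above)
  -> return 37
  T(d=3) -> return 37  (same call as traced above)
-> return 77

Final answer: 77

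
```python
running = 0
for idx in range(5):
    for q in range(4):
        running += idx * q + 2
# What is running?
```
Trace:
  running=0
  running=2, idx=0, q=0
  running=4, idx=0, q=1
  running=6, idx=0, q=2
  running=8, idx=0, q=3
  running=10, idx=1, q=0
  running=13, idx=1, q=1
  running=17, idx=1, q=2
  running=22, idx=1, q=3
  running=24, idx=2, q=0
  running=28, idx=2, q=1
  running=34, idx=2, q=2
  running=42, idx=2, q=3
  running=44, idx=3, q=0
  running=49, idx=3, q=1
  running=57, idx=3, q=2
  running=68, idx=3, q=3
  running=70, idx=4, q=0
  running=76, idx=4, q=1
  running=86, idx=4, q=2
  running=100, idx=4, q=3

Final answer: 100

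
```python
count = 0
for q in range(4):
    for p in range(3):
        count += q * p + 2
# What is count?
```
Trace:
  count=0
  count=2, q=0, p=0
  count=4, q=0, p=1
  count=6, q=0, p=2
  count=8, q=1, p=0
  count=11, q=1, p=1
  count=15, q=1, p=2
  count=17, q=2, p=0
  count=21, q=2, p=1
  count=27, q=2, p=2
  count=29, q=3, p=0
  count=34, q=3, p=1
  count=42, q=3, p=2

Final answer: 42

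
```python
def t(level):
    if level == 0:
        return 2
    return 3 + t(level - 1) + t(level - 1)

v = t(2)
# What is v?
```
Call trace (a repeated sub-call is expanded the first time; later identical calls just restate its return value):
t(level=2)
  t(level=1)
    t(level=0)
    -> return 2
    t(level=0)
    -> return 2
  -> return 7
  t(level=1) -> return 7  (same call as traced above)
-> return 17

Final answer: 17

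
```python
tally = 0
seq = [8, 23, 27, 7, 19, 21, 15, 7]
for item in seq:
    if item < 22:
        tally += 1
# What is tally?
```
Trace:
  tally=0
  tally=1, item=8
  tally=1, item=23
  tally=1, item=27
  tally=2, item=7
  tally=3, item=19
  tally=4, item=21
  tally=5, item=15
  tally=6, item=7

Final answer: 6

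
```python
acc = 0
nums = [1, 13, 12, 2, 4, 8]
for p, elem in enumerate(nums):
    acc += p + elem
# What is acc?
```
Trace:
  acc=0
  acc=1, p=0, elem=1
  acc=15, p=1, elem=13
  acc=29, p=2, elem=12
  acc=34, p=3, elem=2
  acc=42, p=4, elem=4
  acc=55, p=5, elem=8

Final answer: 55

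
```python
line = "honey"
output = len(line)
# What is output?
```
Trace:
  line='honey'
  line='honey', output=5

Final answer: 5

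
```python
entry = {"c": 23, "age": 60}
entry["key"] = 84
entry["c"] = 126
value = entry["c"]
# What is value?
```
Trace:
  entry={'c': 23, 'age': 60}
  entry={'c': 23, 'age': 60, 'key': 84}
  entry={'c': 126, 'age': 60, 'key': 84}
  entry={'c': 126, 'age': 60, 'key': 84}, value=126

Final answer: 126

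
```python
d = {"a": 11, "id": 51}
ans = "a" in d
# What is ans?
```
Trace:
  d={'a': 11, 'id': 51}
  d={'a': 11, 'id': 51}, ans=True

Final answer: True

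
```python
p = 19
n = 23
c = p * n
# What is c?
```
Trace:
  p=19
  p=19, n=23
  p=19, n=23, c=437

Final answer: 437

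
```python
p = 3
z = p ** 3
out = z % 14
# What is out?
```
Trace:
  p=3
  p=3, z=27
  p=3, z=27, out=13

Final answer: 13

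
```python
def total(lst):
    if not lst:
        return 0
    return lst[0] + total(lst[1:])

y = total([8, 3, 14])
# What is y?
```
Call trace:
total(lst=[8, 3, 14])
  total(lst=[3, 14])
    total(lst=[14])
      total(lst=[])
      -> return 0
    -> return 14
  -> return 17
-> return 25

Final answer: 25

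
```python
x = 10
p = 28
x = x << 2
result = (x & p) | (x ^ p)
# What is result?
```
Trace:
  x=10
  x=10, p=28
  x=40, p=28
  x=40, p=28, result=60

Final answer: 60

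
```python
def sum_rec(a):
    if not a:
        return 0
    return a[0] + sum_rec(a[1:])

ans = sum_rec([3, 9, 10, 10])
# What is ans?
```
Call trace:
sum_rec(a=[3, 9, 10, 10])
  sum_rec(a=[9, 10, 10])
    sum_rec(a=[10, 10])
      sum_rec(a=[10])
        sum_rec(a=[])
        -> return 0
      -> return 10
    -> return 20
  -> return 29
-> return 32

Final answer: 32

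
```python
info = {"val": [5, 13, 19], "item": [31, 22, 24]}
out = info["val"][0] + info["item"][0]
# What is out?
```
Trace:
  info={'val': [5, 13, 19], 'item': [31, 22, 24]}
  info={'val': [5, 13, 19], 'item': [31, 22, 24]}, out=36

Final answer: 36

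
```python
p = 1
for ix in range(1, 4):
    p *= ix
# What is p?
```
Trace:
  p=1
  p=1, ix=1
  p=2, ix=2
  p=6, ix=3

Final answer: 6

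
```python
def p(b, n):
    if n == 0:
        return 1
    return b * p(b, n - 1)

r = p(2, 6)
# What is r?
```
Call trace:
p(b=2, n=6)
  p(b=2, n=5)
    p(b=2, n=4)
      p(b=2, n=3)
        p(b=2, n=2)
          p(b=2, n=1)
            p(b=2, n=0)
            -> return 1
          -> return 2
        -> return 4
      -> return 8
    -> return 16
  -> return 32
-> return 64

Final answer: 64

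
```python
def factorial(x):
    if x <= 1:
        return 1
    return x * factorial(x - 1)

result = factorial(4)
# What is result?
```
Call trace:
factorial(x=4)
  factorial(x=3)
    factorial(x=2)
      factorial(x=1)
      -> return 1
    -> return 2
  -> return 6
-> return 24

Final answer: 24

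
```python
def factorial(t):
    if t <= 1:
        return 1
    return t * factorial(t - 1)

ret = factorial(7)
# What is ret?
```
Call trace:
factorial(t=7)
  factorial(t=6)
    factorial(t=5)
      factorial(t=4)
        factorial(t=3)
          factorial(t=2)
            factorial(t=1)
            -> return 1
          -> return 2
        -> return 6
      -> return 24
    -> return 120
  -> return 720
-> return 5040

Final answer: 5040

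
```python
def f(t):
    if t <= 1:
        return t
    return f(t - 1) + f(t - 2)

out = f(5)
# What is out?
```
Call trace (a repeated sub-call is expanded the first time; later identical calls just restate its return value):
f(t=5)
  f(t=4)
    f(t=3)
      f(t=2)
        f(t=1)
        -> return 1
        f(t=0)
        -> return 0
      -> return 1
      f(t=1)
      -> return 1
    -> return 2
    f(t=2) -> return 1  (same call as traced above)
  -> return 3
  f(t=3) -> return 2  (same call as traced above)
-> return 5

Final answer: 5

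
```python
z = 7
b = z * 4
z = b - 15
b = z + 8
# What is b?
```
Trace:
  z=7
  z=7, b=28
  z=13, b=28
  z=13, b=21

Final answer: 21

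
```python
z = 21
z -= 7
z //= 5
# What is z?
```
Trace:
  z=21
  z=14
  z=2

Final answer: 2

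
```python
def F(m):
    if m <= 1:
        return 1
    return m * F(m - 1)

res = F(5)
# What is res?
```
Call trace:
F(m=5)
  F(m=4)
    F(m=3)
      F(m=2)
        F(m=1)
        -> return 1
      -> return 2
    -> return 6
  -> return 24
-> return 120

Final answer: 120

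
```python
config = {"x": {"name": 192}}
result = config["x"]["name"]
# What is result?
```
Trace:
  config={'x': {'name': 192}}
  config={'x': {'name': 192}}, result=192

Final answer: 192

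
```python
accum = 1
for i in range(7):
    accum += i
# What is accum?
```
Trace:
  accum=1
  accum=1, i=0
  accum=2, i=1
  accum=4, i=2
  accum=7, i=3
  accum=11, i=4
  accum=16, i=5
  accum=22, i=6

Final answer: 22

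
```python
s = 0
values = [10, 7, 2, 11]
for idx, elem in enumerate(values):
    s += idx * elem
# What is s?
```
Trace:
  s=0
  s=0, idx=0, elem=10
  s=7, idx=1, elem=7
  s=11, idx=2, elem=2
  s=44, idx=3, elem=11

Final answer: 44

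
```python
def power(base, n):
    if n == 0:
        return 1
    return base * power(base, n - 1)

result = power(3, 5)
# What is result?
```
Call trace:
power(base=3, n=5)
  power(base=3, n=4)
    power(base=3, n=3)
      power(base=3, n=2)
        power(base=3, n=1)
          power(base=3, n=0)
          -> return 1
        -> return 3
      -> return 9
    -> return 27
  -> return 81
-> return 243

Final answer: 243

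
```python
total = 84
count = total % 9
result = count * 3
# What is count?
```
Trace:
  total=84
  total=84, count=3
  total=84, count=3, result=9

Final answer: 3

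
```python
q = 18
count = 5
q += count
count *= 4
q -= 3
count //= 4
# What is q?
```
Trace:
  q=18
  q=18, count=5
  q=23, count=5
  q=23, count=20
  q=20, count=20
  q=20, count=5

Final answer: 20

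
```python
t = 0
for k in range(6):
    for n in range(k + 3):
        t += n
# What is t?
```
Trace:
  t=0
  t=0, k=0, n=0
  t=1, k=0, n=1
  t=3, k=0, n=2
  t=3, k=1, n=0
  t=4, k=1, n=1
  t=6, k=1, n=2
  t=9, k=1, n=3
  t=9, k=2, n=0
  t=10, k=2, n=1
  t=12, k=2, n=2
  t=15, k=2, n=3
  t=19, k=2, n=4
  t=19, k=3, n=0
  t=20, k=3, n=1
  t=22, k=3, n=2
  t=25, k=3, n=3
  t=29, k=3, n=4
  t=34, k=3, n=5
  t=34, k=4, n=0
  t=35, k=4, n=1
  t=37, k=4, n=2
  t=40, k=4, n=3
  t=44, k=4, n=4
  t=49, k=4, n=5
  t=55, k=4, n=6
  t=55, k=5, n=0
  t=56, k=5, n=1
  t=58, k=5, n=2
  t=61, k=5, n=3
  t=65, k=5, n=4
  t=70, k=5, n=5
  t=76, k=5, n=6
  t=83, k=5, n=7

Final answer: 83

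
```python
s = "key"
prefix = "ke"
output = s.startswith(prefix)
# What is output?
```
Trace:
  s='key'
  s='key', prefix='ke'
  s='key', prefix='ke', output=True

Final answer: True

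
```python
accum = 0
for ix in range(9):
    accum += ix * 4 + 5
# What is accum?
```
Trace:
  accum=0
  accum=5, ix=0
  accum=14, ix=1
  accum=27, ix=2
  accum=44, ix=3
  accum=65, ix=4
  accum=90, ix=5
  accum=119, ix=6
  accum=152, ix=7
  accum=189, ix=8

Final answer: 189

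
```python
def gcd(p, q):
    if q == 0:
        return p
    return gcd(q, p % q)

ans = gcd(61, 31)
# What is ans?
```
Call trace:
gcd(p=61, q=31)
  gcd(p=31, q=30)
    gcd(p=30, q=1)
      gcd(p=1, q=0)
      -> return 1
    -> return 1
  -> return 1
-> return 1

Final answer: 1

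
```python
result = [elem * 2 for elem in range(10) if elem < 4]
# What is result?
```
Trace:
  elem=0
  elem=1
  elem=2
  elem=3
  elem=4
  elem=5
  elem=6
  elem=7
  elem=8
  elem=9
  result=[0, 2, 4, 6]

Final answer: [0, 2, 4, 6]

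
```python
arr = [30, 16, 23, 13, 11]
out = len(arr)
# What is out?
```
Trace:
  arr=[30, 16, 23, 13, 11]
  arr=[30, 16, 23, 13, 11], out=5

Final answer: 5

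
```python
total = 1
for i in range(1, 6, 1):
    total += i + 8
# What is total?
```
Trace:
  total=1
  total=10, i=1
  total=20, i=2
  total=31, i=3
  total=43, i=4
  total=56, i=5

Final answer: 56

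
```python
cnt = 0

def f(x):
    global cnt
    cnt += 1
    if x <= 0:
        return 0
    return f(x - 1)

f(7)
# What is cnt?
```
Call trace:
f(x=7)
  f(x=6)
    f(x=5)
      f(x=4)
        f(x=3)
          f(x=2)
            f(x=1)
              f(x=0)
              -> return 0
            -> return 0
          -> return 0
        -> return 0
      -> return 0
    -> return 0
  -> return 0
-> return 0

cnt is incremented once per call. f is entered once for each x = 7, 6, 5, 4, 3, 2, 1, 0 (the x <= 0 call returns without recursing), i.e. 7 + 1 calls.
cnt = 8

Final answer: 8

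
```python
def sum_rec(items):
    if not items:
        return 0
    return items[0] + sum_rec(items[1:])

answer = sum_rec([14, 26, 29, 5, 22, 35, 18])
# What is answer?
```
Call trace:
sum_rec(items=[14, 26, 29, 5, 22, 35, 18])
  sum_rec(items=[26, 29, 5, 22, 35, 18])
    sum_rec(items=[29, 5, 22, 35, 18])
      sum_rec(items=[5, 22, 35, 18])
        sum_rec(items=[22, 35, 18])
          sum_rec(items=[35, 18])
            sum_rec(items=[18])
              sum_rec(items=[])
              -> return 0
            -> return 18
          -> return 53
        -> return 75
      -> return 80
    -> return 109
  -> return 135
-> return 149

Final answer: 149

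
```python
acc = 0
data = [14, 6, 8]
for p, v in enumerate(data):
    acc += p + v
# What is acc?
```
Trace:
  acc=0
  acc=14, p=0, v=14
  acc=21, p=1, v=6
  acc=31, p=2, v=8

Final answer: 31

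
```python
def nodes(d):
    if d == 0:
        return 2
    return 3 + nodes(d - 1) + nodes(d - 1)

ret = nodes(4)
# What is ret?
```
Call trace (a repeated sub-call is expanded the first time; later identical calls just restate its return value):
nodes(d=4)
  nodes(d=3)
    nodes(d=2)
      nodes(d=1)
        nodes(d=0)
        -> return 2
        nodes(d=0)
        -> return 2
      -> return 7
      nodes(d=1) -> return 7  (same call as traced above)
    -> return 17
    nodes(d=2) -> return 17  (same call as traced above)
  -> return 37
  nodes(d=3) -> return 37  (same call as traced above)
-> return 77

Final answer: 77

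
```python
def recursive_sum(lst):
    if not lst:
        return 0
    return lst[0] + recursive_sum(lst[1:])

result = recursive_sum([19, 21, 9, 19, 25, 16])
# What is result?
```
Call trace:
recursive_sum(lst=[19, 21, 9, 19, 25, 16])
  recursive_sum(lst=[21, 9, 19, 25, 16])
    recursive_sum(lst=[9, 19, 25, 16])
      recursive_sum(lst=[19, 25, 16])
        recursive_sum(lst=[25, 16])
          recursive_sum(lst=[16])
            recursive_sum(lst=[])
            -> return 0
          -> return 16
        -> return 41
      -> return 60
    -> return 69
  -> return 90
-> return 109

Final answer: 109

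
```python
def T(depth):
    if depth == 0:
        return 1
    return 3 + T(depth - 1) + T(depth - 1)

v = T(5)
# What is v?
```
Call trace (a repeated sub-call is expanded the first time; later identical calls just restate its return value):
T(depth=5)
  T(depth=4)
    T(depth=3)
      T(depth=2)
        T(depth=1)
          T(depth=0)
          -> return 1
          T(depth=0)
          -> return 1
        -> return 5
        T(depth=1) -> return 5  (same call as traced above)
      -> return 13
      T(depth=2) -> return 13  (same call as traced above)
    -> return 29
    T(depth=3) -> return 29  (same call as traced above)
  -> return 61
  T(depth=4) -> return 61  (same call as traced above)
-> return 125

Final answer: 125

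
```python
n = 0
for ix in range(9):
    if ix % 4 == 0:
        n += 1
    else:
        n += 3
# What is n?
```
Trace:
  n=0
  n=1, ix=0
  n=4, ix=1
  n=7, ix=2
  n=10, ix=3
  n=11, ix=4
  n=14, ix=5
  n=17, ix=6
  n=20, ix=7
  n=21, ix=8

Final answer: 21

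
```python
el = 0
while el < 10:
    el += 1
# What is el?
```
Trace:
  el=0
  el=1
  el=2
  el=3
  el=4
  el=5
  el=6
  el=7
  el=8
  el=9
  el=10

Final answer: 10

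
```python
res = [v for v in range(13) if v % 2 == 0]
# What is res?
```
Trace:
  v=0
  v=1
  v=2
  v=3
  v=4
  v=5
  v=6
  v=7
  v=8
  v=9
  v=10
  v=11
  v=12
  res=[0, 2, 4, 6, 8, 10, 12]

Final answer: [0, 2, 4, 6, 8, 10, 12]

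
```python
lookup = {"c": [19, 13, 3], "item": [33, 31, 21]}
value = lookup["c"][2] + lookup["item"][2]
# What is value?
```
Trace:
  lookup={'c': [19, 13, 3], 'item': [33, 31, 21]}
  lookup={'c': [19, 13, 3], 'item': [33, 31, 21]}, value=24

Final answer: 24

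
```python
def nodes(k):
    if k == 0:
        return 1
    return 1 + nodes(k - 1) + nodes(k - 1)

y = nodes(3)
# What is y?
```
Call trace (a repeated sub-call is expanded the first time; later identical calls just restate its return value):
nodes(k=3)
  nodes(k=2)
    nodes(k=1)
      nodes(k=0)
      -> return 1
      nodes(k=0)
      -> return 1
    -> return 3
    nodes(k=1) -> return 3  (same call as traced above)
  -> return 7
  nodes(k=2) -> return 7  (same call as traced above)
-> return 15

Final answer: 15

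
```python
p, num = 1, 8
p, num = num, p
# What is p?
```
Trace:
  p=1, num=8
  p=8, num=1

Final answer: 8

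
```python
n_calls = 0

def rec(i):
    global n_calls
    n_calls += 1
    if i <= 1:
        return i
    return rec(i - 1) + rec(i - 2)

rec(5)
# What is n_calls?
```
Call trace (a repeated sub-call is expanded the first time; later identical calls just restate its return value):
rec(i=5)
  rec(i=4)
    rec(i=3)
      rec(i=2)
        rec(i=1)
        -> return 1
        rec(i=0)
        -> return 0
      -> return 1
      rec(i=1)
      -> return 1
    -> return 2
    rec(i=2) -> return 1  (same call as traced above)
  -> return 3
  rec(i=3) -> return 2  (same call as traced above)
-> return 5

n_calls is incremented once per call, so count the calls in each subtree. Let C(i) = number of calls made by rec(i).
C(0) = C(1) = 1 (base case, no recursion); C(i) = 1 + C(i - 1) + C(i - 2) otherwise.
C(2) = 1 + C(1) + C(0) = 1 + 1 + 1 = 3
C(3) = 1 + C(2) + C(1) = 1 + 3 + 1 = 5
C(4) = 1 + C(3) + C(2) = 1 + 5 + 3 = 9
C(5) = 1 + C(4) + C(3) = 1 + 9 + 5 = 15
n_calls = C(5) = 15

Final answer: 15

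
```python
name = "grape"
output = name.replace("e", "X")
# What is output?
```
Trace:
  name='grape'
  name='grape', output='grapX'

Final answer: 'grapX'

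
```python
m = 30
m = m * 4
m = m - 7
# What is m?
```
Trace:
  m=30
  m=120
  m=113

Final answer: 113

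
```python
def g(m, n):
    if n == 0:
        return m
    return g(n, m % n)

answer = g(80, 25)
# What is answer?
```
Call trace:
g(m=80, n=25)
  g(m=25, n=5)
    g(m=5, n=0)
    -> return 5
  -> return 5
-> return 5

Final answer: 5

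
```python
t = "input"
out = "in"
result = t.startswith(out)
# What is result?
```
Trace:
  t='input'
  t='input', out='in'
  t='input', out='in', result=True

Final answer: True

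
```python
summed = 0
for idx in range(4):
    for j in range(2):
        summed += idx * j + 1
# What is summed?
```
Trace:
  summed=0
  summed=1, idx=0, j=0
  summed=2, idx=0, j=1
  summed=3, idx=1, j=0
  summed=5, idx=1, j=1
  summed=6, idx=2, j=0
  summed=9, idx=2, j=1
  summed=10, idx=3, j=0
  summed=14, idx=3, j=1

Final answer: 14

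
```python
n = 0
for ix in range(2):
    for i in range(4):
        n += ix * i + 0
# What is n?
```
Trace:
  n=0
  n=0, ix=0, i=0
  n=0, ix=0, i=1
  n=0, ix=0, i=2
  n=0, ix=0, i=3
  n=0, ix=1, i=0
  n=1, ix=1, i=1
  n=3, ix=1, i=2
  n=6, ix=1, i=3

Final answer: 6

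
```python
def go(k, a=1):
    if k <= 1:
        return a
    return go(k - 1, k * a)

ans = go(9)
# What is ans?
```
Call trace:
go(k=9, a=1)
  go(k=8, a=9)
    go(k=7, a=72)
      go(k=6, a=504)
        go(k=5, a=3024)
          go(k=4, a=15120)
            go(k=3, a=60480)
              go(k=2, a=181440)
                go(k=1, a=362880)
                -> return 362880
              -> return 362880
            -> return 362880
          -> return 362880
        -> return 362880
      -> return 362880
    -> return 362880
  -> return 362880
-> return 362880

Final answer: 362880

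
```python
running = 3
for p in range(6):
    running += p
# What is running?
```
Trace:
  running=3
  running=3, p=0
  running=4, p=1
  running=6, p=2
  running=9, p=3
  running=13, p=4
  running=18, p=5

Final answer: 18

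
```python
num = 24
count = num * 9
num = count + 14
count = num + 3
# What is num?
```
Trace:
  num=24
  num=24, count=216
  num=230, count=216
  num=230, count=233

Final answer: 230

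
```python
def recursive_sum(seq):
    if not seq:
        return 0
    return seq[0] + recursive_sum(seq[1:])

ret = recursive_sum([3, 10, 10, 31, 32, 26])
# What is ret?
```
Call trace:
recursive_sum(seq=[3, 10, 10, 31, 32, 26])
  recursive_sum(seq=[10, 10, 31, 32, 26])
    recursive_sum(seq=[10, 31, 32, 26])
      recursive_sum(seq=[31, 32, 26])
        recursive_sum(seq=[32, 26])
          recursive_sum(seq=[26])
            recursive_sum(seq=[])
            -> return 0
          -> return 26
        -> return 58
      -> return 89
    -> return 99
  -> return 109
-> return 112

Final answer: 112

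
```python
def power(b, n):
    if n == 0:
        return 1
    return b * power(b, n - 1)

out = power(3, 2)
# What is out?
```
Call trace:
power(b=3, n=2)
  power(b=3, n=1)
    power(b=3, n=0)
    -> return 1
  -> return 3
-> return 9

Final answer: 9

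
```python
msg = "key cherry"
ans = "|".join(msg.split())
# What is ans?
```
Trace:
  msg='key cherry'
  msg='key cherry', ans='key|cherry'

Final answer: 'key|cherry'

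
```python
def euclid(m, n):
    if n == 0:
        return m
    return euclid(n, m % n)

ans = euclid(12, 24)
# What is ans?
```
Call trace:
euclid(m=12, n=24)
  euclid(m=24, n=12)
    euclid(m=12, n=0)
    -> return 12
  -> return 12
-> return 12

Final answer: 12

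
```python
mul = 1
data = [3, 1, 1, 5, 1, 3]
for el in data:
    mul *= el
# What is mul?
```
Trace:
  mul=1
  mul=3, el=3
  mul=3, el=1
  mul=3, el=1
  mul=15, el=5
  mul=15, el=1
  mul=45, el=3

Final answer: 45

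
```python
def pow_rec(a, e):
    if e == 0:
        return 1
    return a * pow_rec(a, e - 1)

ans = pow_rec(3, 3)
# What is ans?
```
Call trace:
pow_rec(a=3, e=3)
  pow_rec(a=3, e=2)
    pow_rec(a=3, e=1)
      pow_rec(a=3, e=0)
      -> return 1
    -> return 3
  -> return 9
-> return 27

Final answer: 27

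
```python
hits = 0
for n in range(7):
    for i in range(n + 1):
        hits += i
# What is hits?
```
Trace:
  hits=0
  hits=0, n=0, i=0
  hits=0, n=1, i=0
  hits=1, n=1, i=1
  hits=1, n=2, i=0
  hits=2, n=2, i=1
  hits=4, n=2, i=2
  hits=4, n=3, i=0
  hits=5, n=3, i=1
  hits=7, n=3, i=2
  hits=10, n=3, i=3
  hits=10, n=4, i=0
  hits=11, n=4, i=1
  hits=13, n=4, i=2
  hits=16, n=4, i=3
  hits=20, n=4, i=4
  hits=20, n=5, i=0
  hits=21, n=5, i=1
  hits=23, n=5, i=2
  hits=26, n=5, i=3
  hits=30, n=5, i=4
  hits=35, n=5, i=5
  hits=35, n=6, i=0
  hits=36, n=6, i=1
  hits=38, n=6, i=2
  hits=41, n=6, i=3
  hits=45, n=6, i=4
  hits=50, n=6, i=5
  hits=56, n=6, i=6

Final answer: 56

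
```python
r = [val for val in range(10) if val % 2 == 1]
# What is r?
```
Trace:
  val=0
  val=1
  val=2
  val=3
  val=4
  val=5
  val=6
  val=7
  val=8
  val=9
  r=[1, 3, 5, 7, 9]

Final answer: [1, 3, 5, 7, 9]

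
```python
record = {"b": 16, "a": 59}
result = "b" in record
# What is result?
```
Trace:
  record={'b': 16, 'a': 59}
  record={'b': 16, 'a': 59}, result=True

Final answer: True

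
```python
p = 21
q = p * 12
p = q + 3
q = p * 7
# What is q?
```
Trace:
  p=21
  p=21, q=252
  p=255, q=252
  p=255, q=1785

Final answer: 1785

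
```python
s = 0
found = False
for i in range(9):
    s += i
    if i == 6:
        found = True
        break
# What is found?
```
Trace:
  s=0
  s=0, found=False
  s=0, found=False, i=0
  s=1, found=False, i=1
  s=3, found=False, i=2
  s=6, found=False, i=3
  s=10, found=False, i=4
  s=15, found=False, i=5
  s=21, found=True, i=6

Final answer: True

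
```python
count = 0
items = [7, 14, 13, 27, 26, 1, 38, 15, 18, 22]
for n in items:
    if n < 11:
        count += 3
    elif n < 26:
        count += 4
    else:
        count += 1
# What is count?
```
Trace:
  count=0
  count=3, n=7
  count=7, n=14
  count=11, n=13
  count=12, n=27
  count=13, n=26
  count=16, n=1
  count=17, n=38
  count=21, n=15
  count=25, n=18
  count=29, n=22

Final answer: 29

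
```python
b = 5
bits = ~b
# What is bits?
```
Trace:
  b=5
  b=5, bits=-6

Final answer: -6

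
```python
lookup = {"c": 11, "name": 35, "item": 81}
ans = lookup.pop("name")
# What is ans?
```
Trace:
  lookup={'c': 11, 'name': 35, 'item': 81}
  lookup={'c': 11, 'item': 81}, ans=35

Final answer: 35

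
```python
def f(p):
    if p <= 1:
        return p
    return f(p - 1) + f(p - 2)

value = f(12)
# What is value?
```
Call trace (a repeated sub-call is expanded the first time; later identical calls just restate its return value):
f(p=12)
  f(p=11)
    f(p=10)
      f(p=9)
        f(p=8)
          f(p=7)
            f(p=6)
              f(p=5)
                f(p=4)
                  f(p=3)
                    f(p=2)
                      f(p=1)
                      -> return 1
                      f(p=0)
                      -> return 0
                    -> return 1
                    f(p=1)
                    -> return 1
                  -> return 2
                  f(p=2) -> return 1  (same call as traced above)
                -> return 3
                f(p=3) -> return 2  (same call as traced above)
              -> return 5
              f(p=4) -> return 3  (same call as traced above)
            -> return 8
            f(p=5) -> return 5  (same call as traced above)
          -> return 13
          f(p=6) -> return 8  (same call as traced above)
        -> return 21
        f(p=7) -> return 13  (same call as traced above)
      -> return 34
      f(p=8) -> return 21  (same call as traced above)
    -> return 55
    f(p=9) -> return 34  (same call as traced above)
  -> return 89
  f(p=10) -> return 55  (same call as traced above)
-> return 144

Final answer: 144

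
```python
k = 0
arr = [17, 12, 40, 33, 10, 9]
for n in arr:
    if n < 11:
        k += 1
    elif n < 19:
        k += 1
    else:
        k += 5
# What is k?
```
Trace:
  k=0
  k=1, n=17
  k=2, n=12
  k=7, n=40
  k=12, n=33
  k=13, n=10
  k=14, n=9

Final answer: 14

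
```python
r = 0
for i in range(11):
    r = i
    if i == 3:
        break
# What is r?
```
Trace:
  r=0
  r=0, i=0
  r=1, i=1
  r=2, i=2
  r=3, i=3

Final answer: 3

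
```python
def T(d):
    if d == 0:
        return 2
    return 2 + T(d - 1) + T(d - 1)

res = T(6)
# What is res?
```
Call trace (a repeated sub-call is expanded the first time; later identical calls just restate its return value):
T(d=6)
  T(d=5)
    T(d=4)
      T(d=3)
        T(d=2)
          T(d=1)
            T(d=0)
            -> return 2
            T(d=0)
            -> return 2
          -> return 6
          T(d=1) -> return 6  (same call as traced above)
        -> return 14
        T(d=2) -> return 14  (same call as traced above)
      -> return 30
      T(d=3) -> return 30  (same call as traced above)
    -> return 62
    T(d=4) -> return 62  (same call as traced above)
  -> return 126
  T(d=5) -> return 126  (same call as traced above)
-> return 254

Final answer: 254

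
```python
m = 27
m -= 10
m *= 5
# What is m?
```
Trace:
  m=27
  m=17
  m=85

Final answer: 85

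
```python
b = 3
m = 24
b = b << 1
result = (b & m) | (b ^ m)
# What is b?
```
Trace:
  b=3
  b=3, m=24
  b=6, m=24
  b=6, m=24, result=30

Final answer: 6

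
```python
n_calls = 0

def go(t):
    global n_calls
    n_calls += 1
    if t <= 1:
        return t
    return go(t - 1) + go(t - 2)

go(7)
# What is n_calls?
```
Call trace (a repeated sub-call is expanded the first time; later identical calls just restate its return value):
go(t=7)
  go(t=6)
    go(t=5)
      go(t=4)
        go(t=3)
          go(t=2)
            go(t=1)
            -> return 1
            go(t=0)
            -> return 0
          -> return 1
          go(t=1)
          -> return 1
        -> return 2
        go(t=2) -> return 1  (same call as traced above)
      -> return 3
      go(t=3) -> return 2  (same call as traced above)
    -> return 5
    go(t=4) -> return 3  (same call as traced above)
  -> return 8
  go(t=5) -> return 5  (same call as traced above)
-> return 13

n_calls is incremented once per call, so count the calls in each subtree. Let C(t) = number of calls made by go(t).
C(0) = C(1) = 1 (base case, no recursion); C(t) = 1 + C(t - 1) + C(t - 2) otherwise.
C(2) = 1 + C(1) + C(0) = 1 + 1 + 1 = 3
C(3) = 1 + C(2) + C(1) = 1 + 3 + 1 = 5
C(4) = 1 + C(3) + C(2) = 1 + 5 + 3 = 9
C(5) = 1 + C(4) + C(3) = 1 + 9 + 5 = 15
C(6) = 1 + C(5) + C(4) = 1 + 15 + 9 = 25
C(7) = 1 + C(6) + C(5) = 1 + 25 + 15 = 41
n_calls = C(7) = 41

Final answer: 41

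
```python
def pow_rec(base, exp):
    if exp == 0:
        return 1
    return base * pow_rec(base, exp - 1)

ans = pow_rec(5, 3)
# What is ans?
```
Call trace:
pow_rec(base=5, exp=3)
  pow_rec(base=5, exp=2)
    pow_rec(base=5, exp=1)
      pow_rec(base=5, exp=0)
      -> return 1
    -> return 5
  -> return 25
-> return 125

Final answer: 125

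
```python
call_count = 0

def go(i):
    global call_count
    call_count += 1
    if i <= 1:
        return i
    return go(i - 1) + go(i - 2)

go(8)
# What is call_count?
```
Call trace (a repeated sub-call is expanded the first time; later identical calls just restate its return value):
go(i=8)
  go(i=7)
    go(i=6)
      go(i=5)
        go(i=4)
          go(i=3)
            go(i=2)
              go(i=1)
              -> return 1
              go(i=0)
              -> return 0
            -> return 1
            go(i=1)
            -> return 1
          -> return 2
          go(i=2) -> return 1  (same call as traced above)
        -> return 3
        go(i=3) -> return 2  (same call as traced above)
      -> return 5
      go(i=4) -> return 3  (same call as traced above)
    -> return 8
    go(i=5) -> return 5  (same call as traced above)
  -> return 13
  go(i=6) -> return 8  (same call as traced above)
-> return 21

call_count is incremented once per call, so count the calls in each subtree. Let C(i) = number of calls made by go(i).
C(0) = C(1) = 1 (base case, no recursion); C(i) = 1 + C(i - 1) + C(i - 2) otherwise.
C(2) = 1 + C(1) + C(0) = 1 + 1 + 1 = 3
C(3) = 1 + C(2) + C(1) = 1 + 3 + 1 = 5
C(4) = 1 + C(3) + C(2) = 1 + 5 + 3 = 9
C(5) = 1 + C(4) + C(3) = 1 + 9 + 5 = 15
C(6) = 1 + C(5) + C(4) = 1 + 15 + 9 = 25
C(7) = 1 + C(6) + C(5) = 1 + 25 + 15 = 41
C(8) = 1 + C(7) + C(6) = 1 + 41 + 25 = 67
call_count = C(8) = 67

Final answer: 67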